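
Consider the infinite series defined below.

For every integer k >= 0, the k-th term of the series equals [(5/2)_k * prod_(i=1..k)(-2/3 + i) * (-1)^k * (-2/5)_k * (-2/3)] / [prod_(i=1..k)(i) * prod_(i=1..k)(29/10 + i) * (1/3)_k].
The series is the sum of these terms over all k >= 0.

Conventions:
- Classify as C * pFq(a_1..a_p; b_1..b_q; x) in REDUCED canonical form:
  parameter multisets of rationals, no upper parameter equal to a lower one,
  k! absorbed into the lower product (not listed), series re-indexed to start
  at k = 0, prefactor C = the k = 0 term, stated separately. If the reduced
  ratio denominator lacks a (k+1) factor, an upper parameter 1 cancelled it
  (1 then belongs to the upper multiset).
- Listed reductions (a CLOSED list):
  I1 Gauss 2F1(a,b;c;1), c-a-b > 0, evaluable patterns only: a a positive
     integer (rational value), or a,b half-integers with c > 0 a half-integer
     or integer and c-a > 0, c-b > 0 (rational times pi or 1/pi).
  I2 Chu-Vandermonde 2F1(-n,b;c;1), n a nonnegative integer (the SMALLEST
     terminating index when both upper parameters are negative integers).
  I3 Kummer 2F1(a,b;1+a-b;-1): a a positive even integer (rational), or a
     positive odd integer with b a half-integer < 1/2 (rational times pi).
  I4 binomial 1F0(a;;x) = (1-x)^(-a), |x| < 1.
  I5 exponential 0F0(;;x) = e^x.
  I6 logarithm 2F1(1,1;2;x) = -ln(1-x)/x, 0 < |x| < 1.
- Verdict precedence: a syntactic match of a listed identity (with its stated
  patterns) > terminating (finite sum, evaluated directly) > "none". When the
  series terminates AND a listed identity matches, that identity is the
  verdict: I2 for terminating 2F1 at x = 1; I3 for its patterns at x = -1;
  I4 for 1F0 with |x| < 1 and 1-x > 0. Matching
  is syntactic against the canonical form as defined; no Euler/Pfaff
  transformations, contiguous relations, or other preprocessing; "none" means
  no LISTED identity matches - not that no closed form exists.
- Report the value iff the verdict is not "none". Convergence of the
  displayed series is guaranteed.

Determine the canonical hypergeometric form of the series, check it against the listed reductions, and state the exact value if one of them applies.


Prefactor -2/3, argument -1: 2F1 with upper {-2/5, 5/2} over lower {39/10}. Verdict: none (x = -1): each listed identity misses the multisets {-2/5, 5/2} ; {39/10}.

Structural cue: x = (-1) and the lower running product (C = -2/3, x = -1) is a rising factorial.
Adjacent-term ratio: r(k) = (-1) * (k-2/5) (k+5/2) / [(k+39/10) (k+1)] - poly over poly, x = (-1) from leading terms; C = -2/3 at k = 0.


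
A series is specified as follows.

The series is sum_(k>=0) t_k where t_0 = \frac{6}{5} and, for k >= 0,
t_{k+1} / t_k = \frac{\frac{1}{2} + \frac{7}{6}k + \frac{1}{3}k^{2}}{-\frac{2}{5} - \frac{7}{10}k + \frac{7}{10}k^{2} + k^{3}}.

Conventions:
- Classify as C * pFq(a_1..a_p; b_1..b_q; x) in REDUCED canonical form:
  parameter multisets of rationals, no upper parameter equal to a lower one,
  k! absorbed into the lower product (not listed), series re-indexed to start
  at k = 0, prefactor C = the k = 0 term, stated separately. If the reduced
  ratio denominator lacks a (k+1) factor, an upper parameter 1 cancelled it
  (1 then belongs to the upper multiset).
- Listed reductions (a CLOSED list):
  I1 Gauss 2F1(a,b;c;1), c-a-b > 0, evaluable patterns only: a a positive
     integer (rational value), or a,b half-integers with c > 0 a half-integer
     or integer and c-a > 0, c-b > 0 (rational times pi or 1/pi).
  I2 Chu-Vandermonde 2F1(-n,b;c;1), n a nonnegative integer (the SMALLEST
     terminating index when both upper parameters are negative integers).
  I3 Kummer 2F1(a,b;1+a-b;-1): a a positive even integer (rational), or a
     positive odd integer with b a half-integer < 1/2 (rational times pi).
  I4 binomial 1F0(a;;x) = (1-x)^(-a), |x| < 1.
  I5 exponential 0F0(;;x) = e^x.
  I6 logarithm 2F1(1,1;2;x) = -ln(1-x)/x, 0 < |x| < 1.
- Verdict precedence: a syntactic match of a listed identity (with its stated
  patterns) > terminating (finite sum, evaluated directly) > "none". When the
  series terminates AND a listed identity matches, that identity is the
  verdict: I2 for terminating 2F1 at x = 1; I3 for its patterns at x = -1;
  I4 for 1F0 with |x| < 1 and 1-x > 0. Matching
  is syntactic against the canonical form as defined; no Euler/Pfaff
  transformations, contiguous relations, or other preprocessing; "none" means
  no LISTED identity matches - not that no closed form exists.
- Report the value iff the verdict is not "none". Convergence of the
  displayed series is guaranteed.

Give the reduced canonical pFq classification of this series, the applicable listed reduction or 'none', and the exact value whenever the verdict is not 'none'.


This is \frac{6}{5} * 1F1(3; -\frac{4}{5}; \frac{1}{3}) in reduced canonical form. Verdict: none - at argument \frac{1}{3} the multisets {3} ; {-\frac{4}{5}} match no listed identity.

First insight: t_0 being \frac{6}{5}, cancel k + 1/2 from the displayed ratio first; then C = 6/5.
Ratio: r(k) = \frac{1}{3} * (k+3) / [(k-\frac{4}{5}) (k+1)] - rational; roots negated = parameters, x = \frac{1}{3}, C = \frac{6}{5}.


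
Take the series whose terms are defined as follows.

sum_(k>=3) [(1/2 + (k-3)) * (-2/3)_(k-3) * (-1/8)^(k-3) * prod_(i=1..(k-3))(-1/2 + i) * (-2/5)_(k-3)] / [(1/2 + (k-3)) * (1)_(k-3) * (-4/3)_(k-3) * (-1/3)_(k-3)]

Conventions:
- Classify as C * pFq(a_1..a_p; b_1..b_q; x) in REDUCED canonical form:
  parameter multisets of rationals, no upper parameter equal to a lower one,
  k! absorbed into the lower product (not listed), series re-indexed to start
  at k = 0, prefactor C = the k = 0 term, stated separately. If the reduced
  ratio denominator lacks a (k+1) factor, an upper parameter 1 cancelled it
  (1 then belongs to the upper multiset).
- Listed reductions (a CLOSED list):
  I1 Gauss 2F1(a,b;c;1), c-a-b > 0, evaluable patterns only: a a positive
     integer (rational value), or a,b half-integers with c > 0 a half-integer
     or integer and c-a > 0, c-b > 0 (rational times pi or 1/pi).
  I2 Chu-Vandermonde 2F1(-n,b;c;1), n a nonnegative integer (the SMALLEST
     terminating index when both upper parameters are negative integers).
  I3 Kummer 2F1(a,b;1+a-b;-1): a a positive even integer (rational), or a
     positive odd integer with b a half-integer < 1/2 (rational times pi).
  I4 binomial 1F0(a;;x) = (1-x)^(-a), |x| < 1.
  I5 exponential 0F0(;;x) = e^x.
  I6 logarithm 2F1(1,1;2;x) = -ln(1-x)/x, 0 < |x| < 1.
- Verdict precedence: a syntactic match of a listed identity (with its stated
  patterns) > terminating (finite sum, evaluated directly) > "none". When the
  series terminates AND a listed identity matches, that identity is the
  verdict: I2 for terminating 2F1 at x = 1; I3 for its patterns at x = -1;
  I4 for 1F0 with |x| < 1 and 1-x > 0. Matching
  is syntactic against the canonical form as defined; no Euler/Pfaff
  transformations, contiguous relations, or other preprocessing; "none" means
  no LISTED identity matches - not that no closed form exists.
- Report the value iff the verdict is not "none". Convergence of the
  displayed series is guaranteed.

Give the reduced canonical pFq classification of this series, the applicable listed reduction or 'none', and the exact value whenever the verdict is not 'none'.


Classification (C = 1): 3F2 with upper {-2/3, -2/5, 1/2}, lower {-4/3, -1/3}, argument x = -1/8. Verdict: none - at argument -1/8 the multisets {-2/3, -2/5, 1/2} ; {-4/3, -1/3} match no listed identity.

Key observation: x = (-1/8) and (1)_k (prefactor 1) is k! itself.
Adjacent-term ratio: r(k) = (-1/8) * (k-2/3) (k-2/5) (k+1/2) / [(k-4/3) (k-1/3) (k+1)] - rational in k, leading ratio (-1/8); with t_0 = 1, classification follows.


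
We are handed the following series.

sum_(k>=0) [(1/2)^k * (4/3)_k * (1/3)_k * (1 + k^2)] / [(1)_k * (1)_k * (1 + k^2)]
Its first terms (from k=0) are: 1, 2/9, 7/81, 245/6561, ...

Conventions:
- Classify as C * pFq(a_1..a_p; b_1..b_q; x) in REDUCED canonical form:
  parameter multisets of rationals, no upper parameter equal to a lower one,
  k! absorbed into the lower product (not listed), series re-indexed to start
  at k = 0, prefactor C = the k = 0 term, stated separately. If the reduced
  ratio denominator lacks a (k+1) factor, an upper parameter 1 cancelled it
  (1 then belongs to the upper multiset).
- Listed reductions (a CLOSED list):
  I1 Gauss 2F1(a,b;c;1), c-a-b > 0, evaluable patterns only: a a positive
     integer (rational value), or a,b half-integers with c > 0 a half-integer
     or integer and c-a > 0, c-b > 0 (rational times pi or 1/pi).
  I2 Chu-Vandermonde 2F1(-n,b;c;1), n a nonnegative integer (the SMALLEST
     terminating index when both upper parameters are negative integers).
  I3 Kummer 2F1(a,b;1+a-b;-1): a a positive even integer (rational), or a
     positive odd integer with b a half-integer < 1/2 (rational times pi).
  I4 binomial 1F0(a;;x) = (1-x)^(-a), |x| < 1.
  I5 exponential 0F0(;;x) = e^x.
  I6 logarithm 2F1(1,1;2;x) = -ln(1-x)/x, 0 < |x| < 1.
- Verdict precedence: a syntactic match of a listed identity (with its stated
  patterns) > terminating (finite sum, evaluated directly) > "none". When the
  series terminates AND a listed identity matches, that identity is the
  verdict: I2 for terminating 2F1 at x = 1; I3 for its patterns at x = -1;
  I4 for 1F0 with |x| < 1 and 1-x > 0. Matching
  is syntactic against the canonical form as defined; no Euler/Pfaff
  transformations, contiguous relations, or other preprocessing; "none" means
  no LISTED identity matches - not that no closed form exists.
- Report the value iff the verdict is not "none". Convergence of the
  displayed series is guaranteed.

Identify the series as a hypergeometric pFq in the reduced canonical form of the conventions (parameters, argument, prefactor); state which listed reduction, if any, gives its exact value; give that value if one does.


At argument 1/2: a 2F1 with upper {1/3, 4/3}, lower {1}, scaled by C = 1. Verdict: none - at argument 1/2 the multisets {1/3, 4/3} ; {1} match no listed identity.

Key step: x = (1/2) and the factor k^2 + 1 cancels (top and bottom), leaving prefactor 1.
Ratio: r(k) = (1/2) * (k+1/3) (k+4/3) / [(k+1) (k+1)] ; factor over Q: parameters, x = (1/2), and C = 1.


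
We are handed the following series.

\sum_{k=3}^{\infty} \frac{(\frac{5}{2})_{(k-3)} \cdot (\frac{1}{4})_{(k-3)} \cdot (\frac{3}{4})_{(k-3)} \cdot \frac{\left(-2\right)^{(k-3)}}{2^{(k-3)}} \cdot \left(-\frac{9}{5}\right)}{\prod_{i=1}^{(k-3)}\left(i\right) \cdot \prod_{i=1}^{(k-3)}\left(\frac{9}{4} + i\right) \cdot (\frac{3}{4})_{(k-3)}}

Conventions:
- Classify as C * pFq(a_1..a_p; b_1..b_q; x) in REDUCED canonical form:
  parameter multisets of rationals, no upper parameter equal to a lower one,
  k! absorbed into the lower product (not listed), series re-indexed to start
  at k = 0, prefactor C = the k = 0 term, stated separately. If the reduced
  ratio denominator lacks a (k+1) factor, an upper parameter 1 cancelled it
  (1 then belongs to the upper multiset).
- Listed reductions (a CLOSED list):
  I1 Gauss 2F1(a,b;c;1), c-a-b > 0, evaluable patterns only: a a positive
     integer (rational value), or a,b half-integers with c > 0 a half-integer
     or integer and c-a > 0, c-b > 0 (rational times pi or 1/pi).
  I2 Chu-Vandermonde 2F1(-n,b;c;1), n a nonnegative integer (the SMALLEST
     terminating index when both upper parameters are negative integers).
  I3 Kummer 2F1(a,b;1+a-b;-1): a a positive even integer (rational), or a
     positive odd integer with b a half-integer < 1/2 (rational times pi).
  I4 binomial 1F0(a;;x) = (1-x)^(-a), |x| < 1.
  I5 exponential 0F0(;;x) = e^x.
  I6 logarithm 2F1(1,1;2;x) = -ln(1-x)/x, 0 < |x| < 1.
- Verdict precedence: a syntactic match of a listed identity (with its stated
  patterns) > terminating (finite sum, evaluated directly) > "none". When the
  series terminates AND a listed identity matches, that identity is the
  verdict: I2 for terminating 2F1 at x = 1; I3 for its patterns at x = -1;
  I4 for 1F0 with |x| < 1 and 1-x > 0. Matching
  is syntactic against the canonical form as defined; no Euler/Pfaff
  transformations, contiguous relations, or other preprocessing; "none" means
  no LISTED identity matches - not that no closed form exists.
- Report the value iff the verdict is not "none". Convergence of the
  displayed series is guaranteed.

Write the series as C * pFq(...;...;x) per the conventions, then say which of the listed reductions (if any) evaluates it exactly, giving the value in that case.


At argument -1: a 2F1 with upper {\frac{1}{4}, \frac{5}{2}}, lower {\frac{13}{4}}, scaled by C = -\frac{9}{5}. Verdict: no listed reduction: x = -1 and upper {\frac{1}{4}, \frac{5}{2}} fail every I1-I6 pattern.

Key observation: t_0 = -\frac{9}{5} here, and the two k-th powers (C = -9/5, x = -1) combine into one argument.
Step ratio: r(k) = -1 * (k+\frac{1}{4}) (k+\frac{5}{2}) / [(k+\frac{13}{4}) (k+1)] - rational in k. x = -1; t_0 = -\frac{9}{5}; negate the roots.


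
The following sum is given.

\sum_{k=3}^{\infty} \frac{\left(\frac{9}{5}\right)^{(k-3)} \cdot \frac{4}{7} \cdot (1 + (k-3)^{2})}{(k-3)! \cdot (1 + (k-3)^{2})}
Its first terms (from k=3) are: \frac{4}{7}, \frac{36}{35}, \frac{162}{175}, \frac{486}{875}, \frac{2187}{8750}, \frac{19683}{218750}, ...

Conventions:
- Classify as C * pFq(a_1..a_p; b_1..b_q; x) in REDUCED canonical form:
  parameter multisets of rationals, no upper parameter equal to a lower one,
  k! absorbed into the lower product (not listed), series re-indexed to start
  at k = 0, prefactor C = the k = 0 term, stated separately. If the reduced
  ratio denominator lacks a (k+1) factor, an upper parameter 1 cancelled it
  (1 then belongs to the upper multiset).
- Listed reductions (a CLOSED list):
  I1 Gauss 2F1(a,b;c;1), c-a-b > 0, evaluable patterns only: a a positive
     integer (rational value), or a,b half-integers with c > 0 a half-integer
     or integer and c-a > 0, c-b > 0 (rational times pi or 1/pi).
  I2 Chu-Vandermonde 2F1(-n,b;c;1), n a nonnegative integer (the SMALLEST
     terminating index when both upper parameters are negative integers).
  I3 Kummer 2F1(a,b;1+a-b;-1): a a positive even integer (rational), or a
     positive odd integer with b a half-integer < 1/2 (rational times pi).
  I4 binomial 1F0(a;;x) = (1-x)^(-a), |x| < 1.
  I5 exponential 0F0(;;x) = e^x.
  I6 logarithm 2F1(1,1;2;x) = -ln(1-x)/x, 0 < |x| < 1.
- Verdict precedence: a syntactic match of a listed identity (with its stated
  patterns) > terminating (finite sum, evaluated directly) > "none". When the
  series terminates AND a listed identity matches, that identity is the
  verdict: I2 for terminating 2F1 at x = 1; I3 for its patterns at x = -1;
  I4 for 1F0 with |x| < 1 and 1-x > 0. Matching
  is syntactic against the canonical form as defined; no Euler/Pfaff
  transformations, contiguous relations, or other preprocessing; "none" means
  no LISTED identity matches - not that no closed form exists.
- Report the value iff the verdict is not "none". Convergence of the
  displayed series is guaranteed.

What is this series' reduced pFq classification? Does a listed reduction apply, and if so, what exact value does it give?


Prefactor \frac{4}{7}, argument \frac{9}{5}: 0F0 with upper {-} over lower {-}. Verdict (x = \frac{9}{5}): exponential (I5) applies (the 0F0 exponential series at x = \frac{9}{5}). Value: \frac{4}{7} \cdot e^{\frac{9}{5}}.

Key step: t_0 = \frac{4}{7} here, and the factor k^2 + 1 cancels (top and bottom), leaving C = 4/7, x = 9/5.
Term ratio: r(k) = \frac{9}{5} * 1 / [(k+1)] - poly over poly, x = \frac{9}{5} from leading terms; C = \frac{4}{7} at k = 0.


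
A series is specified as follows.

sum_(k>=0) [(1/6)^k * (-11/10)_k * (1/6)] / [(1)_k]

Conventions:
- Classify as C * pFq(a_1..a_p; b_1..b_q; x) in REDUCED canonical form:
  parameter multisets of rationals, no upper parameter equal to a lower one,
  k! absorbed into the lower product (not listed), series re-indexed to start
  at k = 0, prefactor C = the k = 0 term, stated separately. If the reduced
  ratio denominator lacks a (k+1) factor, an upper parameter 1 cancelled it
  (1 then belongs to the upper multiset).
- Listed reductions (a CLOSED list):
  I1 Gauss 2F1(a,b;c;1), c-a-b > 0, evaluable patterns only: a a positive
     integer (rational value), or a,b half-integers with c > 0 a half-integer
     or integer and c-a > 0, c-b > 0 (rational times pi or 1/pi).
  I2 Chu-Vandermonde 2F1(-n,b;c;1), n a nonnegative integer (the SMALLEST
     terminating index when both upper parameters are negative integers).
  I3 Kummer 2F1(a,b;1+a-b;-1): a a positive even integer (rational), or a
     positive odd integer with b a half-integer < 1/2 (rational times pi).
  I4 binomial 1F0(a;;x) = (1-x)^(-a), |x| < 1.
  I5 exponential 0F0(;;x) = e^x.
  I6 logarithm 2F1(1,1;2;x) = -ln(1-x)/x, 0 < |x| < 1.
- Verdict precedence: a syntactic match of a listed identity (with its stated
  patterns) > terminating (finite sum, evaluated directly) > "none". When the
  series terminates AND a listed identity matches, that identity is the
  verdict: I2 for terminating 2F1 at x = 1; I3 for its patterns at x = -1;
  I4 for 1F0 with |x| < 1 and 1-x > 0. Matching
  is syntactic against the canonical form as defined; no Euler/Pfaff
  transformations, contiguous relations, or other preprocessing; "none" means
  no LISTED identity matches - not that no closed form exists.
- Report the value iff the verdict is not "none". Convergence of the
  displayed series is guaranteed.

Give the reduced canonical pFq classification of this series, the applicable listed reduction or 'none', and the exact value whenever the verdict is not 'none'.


Reduced: x = 1/6, 1F0, upper = {-11/10}, lower = {-}, C = 1/6. Verdict at x = 1/6: the I4 binomial reduction matches (the 1F0 binomial series: exponent 11/10, x = 1/6). Sum: (1/6) * (5/6)^(11/10).

First insight: with t_0 = 1/6, (1)_k (C = 1/6, x = 1/6) is k! itself.
Adjacent-term ratio: r(k) = (1/6) * (k-11/10) / [(k+1)] - rational in k, leading ratio (1/6); with t_0 = 1/6, classification follows.


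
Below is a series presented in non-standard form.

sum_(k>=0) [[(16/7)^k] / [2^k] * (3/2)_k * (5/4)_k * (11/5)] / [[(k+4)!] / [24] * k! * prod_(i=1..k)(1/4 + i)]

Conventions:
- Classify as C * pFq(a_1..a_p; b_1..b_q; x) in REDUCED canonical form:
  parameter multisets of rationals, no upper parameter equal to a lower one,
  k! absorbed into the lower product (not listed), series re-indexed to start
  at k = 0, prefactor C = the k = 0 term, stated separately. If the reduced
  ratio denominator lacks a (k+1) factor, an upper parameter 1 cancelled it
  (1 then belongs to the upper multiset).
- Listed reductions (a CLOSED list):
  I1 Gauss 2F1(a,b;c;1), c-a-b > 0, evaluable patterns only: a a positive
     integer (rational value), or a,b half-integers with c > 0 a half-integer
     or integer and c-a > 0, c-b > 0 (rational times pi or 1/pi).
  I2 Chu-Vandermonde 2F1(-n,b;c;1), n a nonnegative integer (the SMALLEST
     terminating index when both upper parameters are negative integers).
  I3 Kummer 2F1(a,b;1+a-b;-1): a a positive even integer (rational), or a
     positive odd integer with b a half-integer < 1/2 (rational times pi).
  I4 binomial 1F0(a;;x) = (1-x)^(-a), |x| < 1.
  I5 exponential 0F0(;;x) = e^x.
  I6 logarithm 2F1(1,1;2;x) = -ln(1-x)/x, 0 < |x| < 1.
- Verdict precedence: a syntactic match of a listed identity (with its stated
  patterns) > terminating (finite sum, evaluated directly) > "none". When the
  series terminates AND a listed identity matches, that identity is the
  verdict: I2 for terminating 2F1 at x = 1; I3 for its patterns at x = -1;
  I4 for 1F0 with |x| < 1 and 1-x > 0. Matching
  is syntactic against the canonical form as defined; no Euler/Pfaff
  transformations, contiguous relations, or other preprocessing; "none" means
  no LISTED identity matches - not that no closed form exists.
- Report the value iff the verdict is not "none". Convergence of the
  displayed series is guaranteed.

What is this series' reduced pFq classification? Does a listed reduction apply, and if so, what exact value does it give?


First insight: t_0 being 11/5, the parameter 5/4 appears in both the upper and lower lists and cancels.
Step ratio: r(k) = (8/7) * (k+3/2) / [(k+5) (k+1)] - poly over poly, x = (8/7) from leading terms; C = 11/5 at k = 0.

The series (x = 8/7) is 1F1: upper {3/2}, lower {5}, prefactor 11/5. Verdict: none - at argument 8/7 the multisets {3/2} ; {5} match no listed identity.


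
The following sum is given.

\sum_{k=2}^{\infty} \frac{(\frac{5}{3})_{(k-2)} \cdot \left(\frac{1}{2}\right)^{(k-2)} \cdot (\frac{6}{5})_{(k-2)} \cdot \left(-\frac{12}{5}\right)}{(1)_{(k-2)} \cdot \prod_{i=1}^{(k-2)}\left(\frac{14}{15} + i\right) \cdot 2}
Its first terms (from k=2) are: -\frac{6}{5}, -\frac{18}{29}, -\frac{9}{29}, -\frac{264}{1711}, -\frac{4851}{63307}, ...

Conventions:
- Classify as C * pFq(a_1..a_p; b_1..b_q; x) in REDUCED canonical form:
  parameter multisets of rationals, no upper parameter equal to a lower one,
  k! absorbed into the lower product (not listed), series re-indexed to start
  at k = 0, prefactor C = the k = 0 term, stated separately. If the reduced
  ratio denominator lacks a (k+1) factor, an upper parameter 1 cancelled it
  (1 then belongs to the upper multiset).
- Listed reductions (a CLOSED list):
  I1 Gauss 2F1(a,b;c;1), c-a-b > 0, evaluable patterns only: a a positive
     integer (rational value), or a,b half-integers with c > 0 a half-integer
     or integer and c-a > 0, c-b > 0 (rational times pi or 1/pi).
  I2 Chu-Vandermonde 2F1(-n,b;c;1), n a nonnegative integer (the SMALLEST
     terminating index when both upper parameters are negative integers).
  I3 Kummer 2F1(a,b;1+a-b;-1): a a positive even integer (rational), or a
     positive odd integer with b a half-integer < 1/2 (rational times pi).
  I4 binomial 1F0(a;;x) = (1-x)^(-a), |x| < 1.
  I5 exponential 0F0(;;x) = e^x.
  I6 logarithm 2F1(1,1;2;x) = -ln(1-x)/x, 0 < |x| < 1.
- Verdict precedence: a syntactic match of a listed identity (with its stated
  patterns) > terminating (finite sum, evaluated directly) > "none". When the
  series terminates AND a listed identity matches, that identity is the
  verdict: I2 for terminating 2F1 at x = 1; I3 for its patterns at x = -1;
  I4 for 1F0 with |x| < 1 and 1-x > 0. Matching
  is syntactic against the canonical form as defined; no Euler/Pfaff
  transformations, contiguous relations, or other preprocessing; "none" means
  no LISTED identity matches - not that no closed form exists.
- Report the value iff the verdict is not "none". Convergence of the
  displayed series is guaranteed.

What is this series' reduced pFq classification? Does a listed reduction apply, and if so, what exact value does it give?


Reduced: x = \frac{1}{2}, 2F1, upper = {\frac{6}{5}, \frac{5}{3}}, lower = {\frac{29}{15}}, C = -\frac{6}{5}. Verdict: none here - no I1-I6 shape fits x = \frac{1}{2} with lower {\frac{29}{15}}.

First insight: t_0 being -\frac{6}{5}, (1)_k (C = -6/5, x = 1/2) is k! itself.
Term ratio: r(k) = \frac{1}{2} * (k+\frac{6}{5}) (k+\frac{5}{3}) / [(k+\frac{29}{15}) (k+1)] - rational in k, leading ratio \frac{1}{2}; with t_0 = -\frac{6}{5}, classification follows.


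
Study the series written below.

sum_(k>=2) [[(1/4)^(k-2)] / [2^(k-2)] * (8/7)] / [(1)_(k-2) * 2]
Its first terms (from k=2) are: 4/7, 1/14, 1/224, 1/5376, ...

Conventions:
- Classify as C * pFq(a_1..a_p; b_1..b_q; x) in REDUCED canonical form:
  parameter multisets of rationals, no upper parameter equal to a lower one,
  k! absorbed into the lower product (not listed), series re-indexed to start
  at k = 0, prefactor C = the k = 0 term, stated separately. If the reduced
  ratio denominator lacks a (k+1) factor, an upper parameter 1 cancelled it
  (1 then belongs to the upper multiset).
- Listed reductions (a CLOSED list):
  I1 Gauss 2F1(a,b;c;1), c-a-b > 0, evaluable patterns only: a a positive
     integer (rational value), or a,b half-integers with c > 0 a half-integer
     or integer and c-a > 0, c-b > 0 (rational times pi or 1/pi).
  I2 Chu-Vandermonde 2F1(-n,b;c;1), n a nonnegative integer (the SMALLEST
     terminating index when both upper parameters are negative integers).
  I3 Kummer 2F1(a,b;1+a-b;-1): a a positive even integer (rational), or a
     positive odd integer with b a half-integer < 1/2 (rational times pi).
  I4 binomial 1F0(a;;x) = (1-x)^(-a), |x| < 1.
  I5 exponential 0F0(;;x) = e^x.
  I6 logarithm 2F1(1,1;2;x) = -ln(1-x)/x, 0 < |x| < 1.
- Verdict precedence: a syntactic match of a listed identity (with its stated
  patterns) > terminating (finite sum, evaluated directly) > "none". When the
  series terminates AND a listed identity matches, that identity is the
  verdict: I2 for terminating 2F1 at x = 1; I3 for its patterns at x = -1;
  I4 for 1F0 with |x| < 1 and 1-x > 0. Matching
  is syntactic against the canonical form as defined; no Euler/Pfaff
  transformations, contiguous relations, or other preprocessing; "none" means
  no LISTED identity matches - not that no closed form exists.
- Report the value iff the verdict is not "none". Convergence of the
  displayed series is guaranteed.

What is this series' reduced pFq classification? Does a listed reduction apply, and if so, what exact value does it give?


The series (x = 1/8) is 0F0: upper {-}, lower {-}, prefactor 4/7. Verdict: this is the I5 exponential reduction (the 0F0 exponential series at x = 1/8). Exact value: (4/7) * e^(1/8).

Key observation: t_0 = 4/7 here, and the constant factors (C = 4/7) combine into one prefactor.
Step ratio: r(k) = (1/8) * 1 / [(k+1)] ; factor over Q: parameters, x = (1/8), and C = 4/7.


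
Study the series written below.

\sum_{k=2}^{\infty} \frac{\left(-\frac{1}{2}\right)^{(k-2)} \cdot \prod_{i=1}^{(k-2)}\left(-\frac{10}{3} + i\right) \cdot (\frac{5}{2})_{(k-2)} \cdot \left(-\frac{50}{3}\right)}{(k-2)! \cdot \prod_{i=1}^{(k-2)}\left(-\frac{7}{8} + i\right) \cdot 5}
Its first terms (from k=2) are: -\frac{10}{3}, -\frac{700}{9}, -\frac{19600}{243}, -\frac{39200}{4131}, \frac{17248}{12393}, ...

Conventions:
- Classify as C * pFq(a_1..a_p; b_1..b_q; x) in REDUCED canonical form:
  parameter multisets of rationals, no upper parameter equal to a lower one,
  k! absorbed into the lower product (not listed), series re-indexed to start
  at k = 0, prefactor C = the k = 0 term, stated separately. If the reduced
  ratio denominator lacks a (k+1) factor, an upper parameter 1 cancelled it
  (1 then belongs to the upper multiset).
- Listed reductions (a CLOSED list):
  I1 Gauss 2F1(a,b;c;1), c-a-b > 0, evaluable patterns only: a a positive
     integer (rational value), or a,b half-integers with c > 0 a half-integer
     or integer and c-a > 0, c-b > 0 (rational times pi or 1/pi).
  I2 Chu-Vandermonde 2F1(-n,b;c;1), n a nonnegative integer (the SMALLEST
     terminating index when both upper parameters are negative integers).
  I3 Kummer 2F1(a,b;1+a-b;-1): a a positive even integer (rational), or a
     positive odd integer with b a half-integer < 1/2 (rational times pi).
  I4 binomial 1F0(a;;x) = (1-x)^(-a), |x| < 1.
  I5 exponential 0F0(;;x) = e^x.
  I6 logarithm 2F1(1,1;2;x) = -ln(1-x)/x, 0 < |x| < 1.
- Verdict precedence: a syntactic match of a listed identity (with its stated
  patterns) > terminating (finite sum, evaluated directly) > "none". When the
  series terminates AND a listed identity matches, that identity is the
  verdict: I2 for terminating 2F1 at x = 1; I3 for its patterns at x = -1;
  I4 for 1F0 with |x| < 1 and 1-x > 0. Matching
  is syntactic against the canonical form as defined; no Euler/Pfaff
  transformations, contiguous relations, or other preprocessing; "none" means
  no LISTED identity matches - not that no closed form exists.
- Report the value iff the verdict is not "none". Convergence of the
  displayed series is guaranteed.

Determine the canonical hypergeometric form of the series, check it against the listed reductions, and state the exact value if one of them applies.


This is -\frac{10}{3} * 2F1(-\frac{7}{3}, \frac{5}{2}; \frac{1}{8}; -\frac{1}{2}) in reduced canonical form. Verdict: none. No listed pattern accepts 2F1(-\frac{7}{3}, \frac{5}{2}; \frac{1}{8}; -\frac{1}{2}).

The tell: from the first term -\frac{10}{3}: the lower running product (C = -10/3, x = -1/2) is a rising factorial.
Step ratio: r(k) = -\frac{1}{2} * (k-\frac{7}{3}) (k+\frac{5}{2}) / [(k+\frac{1}{8}) (k+1)] - poly over poly, x = -\frac{1}{2} from leading terms; C = -\frac{10}{3} at k = 0.


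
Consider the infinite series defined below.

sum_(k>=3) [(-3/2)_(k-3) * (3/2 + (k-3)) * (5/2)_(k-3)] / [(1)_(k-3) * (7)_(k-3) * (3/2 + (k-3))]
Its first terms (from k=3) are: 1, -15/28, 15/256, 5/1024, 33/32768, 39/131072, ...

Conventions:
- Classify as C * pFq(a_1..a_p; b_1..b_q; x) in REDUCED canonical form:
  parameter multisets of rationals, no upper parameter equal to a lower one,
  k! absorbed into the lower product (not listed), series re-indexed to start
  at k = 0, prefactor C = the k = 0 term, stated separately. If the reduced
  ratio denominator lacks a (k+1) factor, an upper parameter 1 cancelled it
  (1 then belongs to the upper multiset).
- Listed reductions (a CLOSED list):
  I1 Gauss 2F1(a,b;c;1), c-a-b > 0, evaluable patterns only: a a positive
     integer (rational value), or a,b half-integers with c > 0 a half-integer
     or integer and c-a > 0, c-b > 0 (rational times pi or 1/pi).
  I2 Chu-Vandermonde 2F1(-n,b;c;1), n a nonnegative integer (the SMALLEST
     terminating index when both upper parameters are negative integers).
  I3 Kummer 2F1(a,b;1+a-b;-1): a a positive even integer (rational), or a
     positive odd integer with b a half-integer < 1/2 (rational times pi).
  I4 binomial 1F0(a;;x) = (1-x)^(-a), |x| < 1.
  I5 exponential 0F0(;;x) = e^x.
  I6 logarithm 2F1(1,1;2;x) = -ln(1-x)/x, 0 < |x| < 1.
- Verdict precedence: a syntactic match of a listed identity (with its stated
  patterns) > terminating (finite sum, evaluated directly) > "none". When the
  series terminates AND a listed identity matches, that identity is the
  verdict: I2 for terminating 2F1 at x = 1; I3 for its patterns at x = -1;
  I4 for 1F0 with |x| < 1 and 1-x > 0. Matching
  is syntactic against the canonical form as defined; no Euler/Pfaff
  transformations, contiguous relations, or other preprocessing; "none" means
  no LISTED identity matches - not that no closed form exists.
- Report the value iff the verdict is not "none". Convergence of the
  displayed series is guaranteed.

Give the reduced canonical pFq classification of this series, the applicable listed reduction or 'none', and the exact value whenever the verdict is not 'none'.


x = 1 here; the reduced form reads 2F1, upper {-3/2, 5/2}, lower {7}, C = 1. Verdict: this is Gauss's theorem I1 (half-integer case) (x = 1; upper {-3/2, 5/2} half-integers, c = 7 in the evaluable pattern). Its exact value is (524288/315315) / pi.

Structural cue: x = 1 and striking the common factor k + 3/2 reduces the term (C = 1).
Ratio: r(k) = 1 * (k-3/2) (k+5/2) / [(k+7) (k+1)] - poly over poly, x = 1 from leading terms; C = 1 at k = 0.


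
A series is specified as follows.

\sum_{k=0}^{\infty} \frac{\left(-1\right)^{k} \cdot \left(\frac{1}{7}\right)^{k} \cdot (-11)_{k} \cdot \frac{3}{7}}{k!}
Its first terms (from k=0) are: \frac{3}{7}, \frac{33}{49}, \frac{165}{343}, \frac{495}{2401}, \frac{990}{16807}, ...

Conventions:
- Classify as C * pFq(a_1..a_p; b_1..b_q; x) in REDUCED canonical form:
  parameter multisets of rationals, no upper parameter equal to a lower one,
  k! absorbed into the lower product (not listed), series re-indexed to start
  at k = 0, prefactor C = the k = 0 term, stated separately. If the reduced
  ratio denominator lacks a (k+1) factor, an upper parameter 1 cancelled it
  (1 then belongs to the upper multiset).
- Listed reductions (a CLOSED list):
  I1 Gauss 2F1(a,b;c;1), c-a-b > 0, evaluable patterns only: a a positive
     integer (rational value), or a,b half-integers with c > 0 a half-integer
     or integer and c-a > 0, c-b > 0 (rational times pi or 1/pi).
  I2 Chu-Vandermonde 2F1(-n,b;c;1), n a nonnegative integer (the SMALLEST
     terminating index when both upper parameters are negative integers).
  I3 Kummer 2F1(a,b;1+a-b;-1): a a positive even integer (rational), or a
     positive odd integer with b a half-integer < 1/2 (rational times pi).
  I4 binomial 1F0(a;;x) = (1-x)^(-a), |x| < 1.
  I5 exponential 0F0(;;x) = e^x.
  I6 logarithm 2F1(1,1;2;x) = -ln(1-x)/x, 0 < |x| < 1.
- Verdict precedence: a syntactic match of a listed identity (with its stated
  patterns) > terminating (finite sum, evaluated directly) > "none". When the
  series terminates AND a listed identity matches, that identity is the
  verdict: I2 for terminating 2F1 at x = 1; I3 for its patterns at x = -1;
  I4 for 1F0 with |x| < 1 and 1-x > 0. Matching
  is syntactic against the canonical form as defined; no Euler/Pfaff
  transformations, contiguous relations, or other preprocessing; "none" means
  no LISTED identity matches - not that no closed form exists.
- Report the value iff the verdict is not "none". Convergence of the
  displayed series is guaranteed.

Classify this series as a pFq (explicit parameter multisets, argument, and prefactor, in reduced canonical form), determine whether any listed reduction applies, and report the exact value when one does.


With C = \frac{3}{7}: the canonical form is 1F0(-11; -; -\frac{1}{7}). Verdict: binomial (I4) fires (the 1F0 binomial series: exponent 11, x = -\frac{1}{7}). Hence: \frac{25769803776}{13841287201}.

Key observation: x = -\frac{1}{7} and the (-1)^k factor (C = 3/7) folds into the argument's sign.
Step ratio: r(k) = -\frac{1}{7} * (k-11) / [(k+1)] - rational; roots negated = parameters, x = -\frac{1}{7}, C = \frac{3}{7}.


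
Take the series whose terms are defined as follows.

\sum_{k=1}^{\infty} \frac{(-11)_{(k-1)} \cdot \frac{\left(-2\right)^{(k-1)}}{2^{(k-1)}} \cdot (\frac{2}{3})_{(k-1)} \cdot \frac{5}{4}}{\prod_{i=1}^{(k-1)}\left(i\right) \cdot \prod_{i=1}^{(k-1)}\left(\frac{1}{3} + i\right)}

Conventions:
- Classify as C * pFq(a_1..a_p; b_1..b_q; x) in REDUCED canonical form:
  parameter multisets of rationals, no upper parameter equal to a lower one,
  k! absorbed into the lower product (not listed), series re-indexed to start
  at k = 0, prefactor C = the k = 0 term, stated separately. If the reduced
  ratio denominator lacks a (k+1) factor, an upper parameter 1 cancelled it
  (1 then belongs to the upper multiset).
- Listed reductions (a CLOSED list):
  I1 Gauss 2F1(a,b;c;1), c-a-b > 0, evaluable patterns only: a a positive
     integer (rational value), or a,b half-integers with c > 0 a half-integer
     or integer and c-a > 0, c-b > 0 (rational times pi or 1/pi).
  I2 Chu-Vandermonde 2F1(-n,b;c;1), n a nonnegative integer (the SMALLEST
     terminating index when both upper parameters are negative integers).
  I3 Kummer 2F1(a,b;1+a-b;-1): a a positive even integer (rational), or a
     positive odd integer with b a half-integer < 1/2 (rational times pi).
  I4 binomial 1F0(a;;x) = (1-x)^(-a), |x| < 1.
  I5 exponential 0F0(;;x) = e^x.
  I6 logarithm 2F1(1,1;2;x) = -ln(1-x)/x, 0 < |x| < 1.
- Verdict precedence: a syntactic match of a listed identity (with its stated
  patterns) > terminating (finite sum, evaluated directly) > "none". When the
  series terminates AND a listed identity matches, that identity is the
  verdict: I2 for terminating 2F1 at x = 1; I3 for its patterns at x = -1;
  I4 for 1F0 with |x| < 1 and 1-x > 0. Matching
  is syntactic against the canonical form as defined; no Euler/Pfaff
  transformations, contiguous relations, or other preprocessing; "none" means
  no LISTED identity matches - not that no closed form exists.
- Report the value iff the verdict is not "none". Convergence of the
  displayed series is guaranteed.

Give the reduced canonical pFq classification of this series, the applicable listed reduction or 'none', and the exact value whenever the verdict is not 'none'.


x = -1 here; the reduced form reads 2F1, upper {-11, \frac{2}{3}}, lower {\frac{4}{3}}, C = \frac{5}{4}. Verdict: terminating at k = 11: the factor (-11)_k kills every later term; summing the 12 survivors is exact. Exact value: \frac{230940639}{428792}.

Key step: x = -1 and the product of the first k integers (prefactor 5/4) is k!.
Adjacent-term ratio: r(k) = -1 * (k-11) (k+\frac{2}{3}) / [(k+\frac{4}{3}) (k+1)] ; factor over Q: parameters, x = -1, and C = \frac{5}{4}.


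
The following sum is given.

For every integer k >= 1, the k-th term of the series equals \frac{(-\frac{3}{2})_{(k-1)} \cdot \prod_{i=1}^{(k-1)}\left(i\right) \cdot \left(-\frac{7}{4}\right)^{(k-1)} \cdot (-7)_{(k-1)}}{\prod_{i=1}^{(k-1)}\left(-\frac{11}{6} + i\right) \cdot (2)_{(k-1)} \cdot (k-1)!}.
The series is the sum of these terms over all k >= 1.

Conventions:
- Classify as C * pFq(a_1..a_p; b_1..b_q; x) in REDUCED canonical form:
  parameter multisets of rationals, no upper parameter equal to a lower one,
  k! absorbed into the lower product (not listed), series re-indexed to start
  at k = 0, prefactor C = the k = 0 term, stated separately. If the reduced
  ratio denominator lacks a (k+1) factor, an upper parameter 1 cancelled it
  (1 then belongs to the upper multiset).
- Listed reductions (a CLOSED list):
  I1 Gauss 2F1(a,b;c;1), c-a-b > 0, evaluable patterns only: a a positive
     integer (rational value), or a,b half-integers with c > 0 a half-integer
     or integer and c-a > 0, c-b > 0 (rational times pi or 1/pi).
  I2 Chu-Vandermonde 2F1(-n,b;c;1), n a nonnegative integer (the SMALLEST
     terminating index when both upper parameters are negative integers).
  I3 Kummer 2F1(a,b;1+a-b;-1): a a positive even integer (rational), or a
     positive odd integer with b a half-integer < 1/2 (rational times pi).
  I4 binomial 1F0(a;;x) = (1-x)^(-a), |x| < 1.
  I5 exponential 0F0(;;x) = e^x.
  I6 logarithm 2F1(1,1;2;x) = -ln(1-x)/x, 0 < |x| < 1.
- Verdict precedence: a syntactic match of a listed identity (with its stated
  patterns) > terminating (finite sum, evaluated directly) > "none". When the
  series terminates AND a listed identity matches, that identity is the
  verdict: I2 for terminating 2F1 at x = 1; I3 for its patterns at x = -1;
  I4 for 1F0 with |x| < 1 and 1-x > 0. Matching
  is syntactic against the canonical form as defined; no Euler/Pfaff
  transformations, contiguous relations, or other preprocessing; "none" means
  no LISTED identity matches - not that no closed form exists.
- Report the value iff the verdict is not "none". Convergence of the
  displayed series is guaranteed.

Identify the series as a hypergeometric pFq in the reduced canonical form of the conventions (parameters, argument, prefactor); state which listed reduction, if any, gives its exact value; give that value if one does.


Prefactor 1, argument -\frac{7}{4}: 3F2 with upper {-7, -\frac{3}{2}, 1} over lower {-\frac{5}{6}, 2}. Verdict: terminating at k = 7: the factor (-7)_k kills every later term; summing the 8 survivors is exact. Exact value: -\frac{10699788927949}{25090457600}.

First insight: from the first term 1: the running product (C = 1) telescopes to a rising factorial.
Ratio: r(k) = -\frac{7}{4} * (k-7) (k-\frac{3}{2}) (k+1) / [(k-\frac{5}{6}) (k+2) (k+1)] - rational; roots negated = parameters, x = -\frac{7}{4}, C = 1.


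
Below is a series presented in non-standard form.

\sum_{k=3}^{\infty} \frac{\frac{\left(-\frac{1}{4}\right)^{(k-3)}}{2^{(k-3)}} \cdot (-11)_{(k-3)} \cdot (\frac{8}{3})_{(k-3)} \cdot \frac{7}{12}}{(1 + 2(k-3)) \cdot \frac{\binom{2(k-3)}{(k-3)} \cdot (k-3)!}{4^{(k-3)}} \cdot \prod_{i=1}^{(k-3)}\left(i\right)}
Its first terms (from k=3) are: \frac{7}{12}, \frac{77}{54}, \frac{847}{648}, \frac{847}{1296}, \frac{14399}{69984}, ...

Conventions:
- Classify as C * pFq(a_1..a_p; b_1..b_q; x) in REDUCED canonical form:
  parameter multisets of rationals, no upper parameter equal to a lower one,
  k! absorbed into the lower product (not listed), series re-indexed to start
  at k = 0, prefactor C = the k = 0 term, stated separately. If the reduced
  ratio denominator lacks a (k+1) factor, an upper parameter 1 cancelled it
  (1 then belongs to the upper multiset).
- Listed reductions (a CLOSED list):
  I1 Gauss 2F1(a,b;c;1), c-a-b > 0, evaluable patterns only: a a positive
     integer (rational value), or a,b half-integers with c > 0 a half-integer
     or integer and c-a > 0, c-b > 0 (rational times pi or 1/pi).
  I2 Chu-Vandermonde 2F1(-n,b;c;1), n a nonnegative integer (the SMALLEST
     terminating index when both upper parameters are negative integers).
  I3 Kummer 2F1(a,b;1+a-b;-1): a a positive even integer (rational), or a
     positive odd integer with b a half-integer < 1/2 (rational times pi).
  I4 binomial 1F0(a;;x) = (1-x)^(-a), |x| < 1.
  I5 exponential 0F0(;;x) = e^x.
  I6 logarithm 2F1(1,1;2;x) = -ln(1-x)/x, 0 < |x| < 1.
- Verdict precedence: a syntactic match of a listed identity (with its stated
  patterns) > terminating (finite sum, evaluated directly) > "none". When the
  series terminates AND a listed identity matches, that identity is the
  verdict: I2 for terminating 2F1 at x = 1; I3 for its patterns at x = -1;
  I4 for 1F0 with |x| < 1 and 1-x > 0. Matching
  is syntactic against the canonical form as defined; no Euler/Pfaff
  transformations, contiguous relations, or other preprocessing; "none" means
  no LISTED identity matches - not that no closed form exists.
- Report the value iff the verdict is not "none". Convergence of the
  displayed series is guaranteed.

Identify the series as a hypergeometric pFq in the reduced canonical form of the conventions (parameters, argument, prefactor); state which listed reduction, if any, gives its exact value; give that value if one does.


Canonical form: C = \frac{7}{12} times 2F1 with upper {-11, \frac{8}{3}}, lower {\frac{3}{2}}, x = -\frac{1}{8}. Verdict: terminating - the sum ends at index 11 because -11 is a negative integer; exact evaluation follows. Its exact value is \frac{138049084736269}{32663163147264}.

Structural cue: t_0 being \frac{7}{12}, the lower (2k+1) factor (C = 7/12) shifts a half-integer Pochhammer.
Consecutive-term ratio: r(k) = -\frac{1}{8} * (k-11) (k+\frac{8}{3}) / [(k+\frac{3}{2}) (k+1)] - rational in k, leading ratio -\frac{1}{8}; with t_0 = \frac{7}{12}, classification follows.
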